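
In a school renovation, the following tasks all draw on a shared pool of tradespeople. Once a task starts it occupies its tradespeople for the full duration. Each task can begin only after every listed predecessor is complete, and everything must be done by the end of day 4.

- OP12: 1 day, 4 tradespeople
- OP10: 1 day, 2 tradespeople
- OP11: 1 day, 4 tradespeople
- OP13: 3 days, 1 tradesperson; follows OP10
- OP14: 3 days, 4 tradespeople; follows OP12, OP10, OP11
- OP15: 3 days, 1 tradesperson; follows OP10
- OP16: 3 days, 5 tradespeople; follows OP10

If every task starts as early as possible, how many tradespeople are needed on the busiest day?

Early-start schedule: OP12@1, OP10@1, OP11@1, OP13@2, OP14@2, OP15@2, OP16@2.
Load per day: day 1: 10, day 2: 11, day 3: 11, day 4: 11.
Peak is 11.

11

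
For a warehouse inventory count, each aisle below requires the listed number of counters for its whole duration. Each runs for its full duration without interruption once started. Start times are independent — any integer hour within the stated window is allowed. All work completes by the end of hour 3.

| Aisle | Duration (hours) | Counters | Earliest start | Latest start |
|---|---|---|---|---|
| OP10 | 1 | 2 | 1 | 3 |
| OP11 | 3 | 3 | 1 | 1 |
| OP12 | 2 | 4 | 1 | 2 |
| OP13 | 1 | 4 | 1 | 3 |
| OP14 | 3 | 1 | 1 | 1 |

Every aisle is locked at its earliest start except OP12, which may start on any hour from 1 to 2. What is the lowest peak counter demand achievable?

10

OP12@1: h1:14  h2:8  h3:4 → peak 14
OP12@2: h1:10  h2:8  h3:8 → peak 10
Best is OP12@2, peak 10.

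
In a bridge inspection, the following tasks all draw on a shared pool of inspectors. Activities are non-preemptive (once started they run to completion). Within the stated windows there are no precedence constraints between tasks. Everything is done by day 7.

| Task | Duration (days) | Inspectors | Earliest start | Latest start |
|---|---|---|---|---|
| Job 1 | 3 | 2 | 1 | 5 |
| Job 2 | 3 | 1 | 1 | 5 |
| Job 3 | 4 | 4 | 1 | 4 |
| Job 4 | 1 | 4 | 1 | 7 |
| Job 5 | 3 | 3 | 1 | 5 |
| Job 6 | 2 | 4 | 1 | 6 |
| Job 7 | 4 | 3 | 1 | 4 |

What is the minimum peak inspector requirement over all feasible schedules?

9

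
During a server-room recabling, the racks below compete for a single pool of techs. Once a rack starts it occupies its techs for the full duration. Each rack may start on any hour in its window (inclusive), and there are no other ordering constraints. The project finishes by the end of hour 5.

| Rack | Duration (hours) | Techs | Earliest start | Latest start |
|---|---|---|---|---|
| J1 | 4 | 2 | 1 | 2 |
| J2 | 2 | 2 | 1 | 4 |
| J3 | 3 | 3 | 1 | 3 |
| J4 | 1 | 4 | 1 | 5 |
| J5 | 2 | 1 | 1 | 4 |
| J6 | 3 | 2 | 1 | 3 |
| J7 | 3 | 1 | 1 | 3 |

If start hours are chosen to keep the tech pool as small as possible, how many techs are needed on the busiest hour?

8

Early-start (J1@1, J2@1, J3@1, J4@1, J5@1, J6@1, J7@1) gives peak 15: h1:15  h2:11  h3:8  h4:2  h5:0.
Shift J4→5, J6→3, J7→3.
Schedule J1@1, J2@1, J3@1, J4@5, J5@1, J6@3, J7@3: h1:8  h2:8  h3:8  h4:5  h5:7 — peak 8.
Total tech-hours = 36 over 5 hours ⇒ peak ≥ ⌈36/5⌉ = 8, so 8 is optimal.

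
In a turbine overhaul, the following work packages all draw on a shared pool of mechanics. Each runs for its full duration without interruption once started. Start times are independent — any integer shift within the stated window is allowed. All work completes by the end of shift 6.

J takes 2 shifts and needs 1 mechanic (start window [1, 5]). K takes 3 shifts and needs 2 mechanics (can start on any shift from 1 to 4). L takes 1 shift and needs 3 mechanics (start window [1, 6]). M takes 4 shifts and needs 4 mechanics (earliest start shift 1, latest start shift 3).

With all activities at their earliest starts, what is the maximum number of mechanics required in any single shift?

10

Early-start schedule: J@1, K@1, L@1, M@1.
Load per shift: shift 1: 10, shift 2: 7, shift 3: 6, shift 4: 4, shift 5: 0, shift 6: 0.
Peak is 10.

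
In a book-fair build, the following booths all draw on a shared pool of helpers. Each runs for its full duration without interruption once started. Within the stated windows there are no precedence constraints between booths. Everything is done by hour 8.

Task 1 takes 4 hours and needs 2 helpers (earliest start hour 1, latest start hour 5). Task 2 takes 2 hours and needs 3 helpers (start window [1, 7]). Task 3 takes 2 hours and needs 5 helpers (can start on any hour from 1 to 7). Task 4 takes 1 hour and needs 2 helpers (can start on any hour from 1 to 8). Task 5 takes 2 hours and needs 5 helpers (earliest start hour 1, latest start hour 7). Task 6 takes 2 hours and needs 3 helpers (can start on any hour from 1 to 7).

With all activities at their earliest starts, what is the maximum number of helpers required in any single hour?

20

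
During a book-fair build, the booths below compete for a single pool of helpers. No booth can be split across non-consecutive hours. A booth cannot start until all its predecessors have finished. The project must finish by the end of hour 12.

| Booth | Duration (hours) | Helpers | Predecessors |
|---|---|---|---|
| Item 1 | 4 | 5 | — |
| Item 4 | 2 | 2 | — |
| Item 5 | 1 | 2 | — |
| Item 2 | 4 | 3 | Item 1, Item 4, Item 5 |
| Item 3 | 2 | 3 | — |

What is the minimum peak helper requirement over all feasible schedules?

5

Early-start (Item 1@1, Item 4@1, Item 5@1, Item 2@5, Item 3@1) gives peak 12: h1:12  h2:10  h3:5  h4:5  h5:3  h6:3  h7:3  h8:3  h9:0  h10:0  h11:0  h12:0.
Shift Item 4→5, Item 5→5, Item 2→7, Item 3→11.
Schedule Item 1@1, Item 4@5, Item 5@5, Item 2@7, Item 3@11: h1:5  h2:5  h3:5  h4:5  h5:4  h6:2  h7:3  h8:3  h9:3  h10:3  h11:3  h12:3 — peak 5.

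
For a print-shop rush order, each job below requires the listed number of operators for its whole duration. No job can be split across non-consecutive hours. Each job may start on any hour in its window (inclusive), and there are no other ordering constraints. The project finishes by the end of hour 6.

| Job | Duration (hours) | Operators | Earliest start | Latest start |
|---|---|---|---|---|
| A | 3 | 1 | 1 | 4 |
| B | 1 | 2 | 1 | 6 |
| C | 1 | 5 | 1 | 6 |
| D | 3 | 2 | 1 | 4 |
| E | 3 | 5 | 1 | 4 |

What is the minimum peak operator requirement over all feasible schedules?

Early-start (A@1, B@1, C@1, D@1, E@1) gives peak 15: h1:15  h2:8  h3:8  h4:0  h5:0  h6:0.
Shift C→2, D→3, E→4.
Schedule A@1, B@1, C@2, D@3, E@4: h1:3  h2:6  h3:3  h4:7  h5:7  h6:5 — peak 7.

7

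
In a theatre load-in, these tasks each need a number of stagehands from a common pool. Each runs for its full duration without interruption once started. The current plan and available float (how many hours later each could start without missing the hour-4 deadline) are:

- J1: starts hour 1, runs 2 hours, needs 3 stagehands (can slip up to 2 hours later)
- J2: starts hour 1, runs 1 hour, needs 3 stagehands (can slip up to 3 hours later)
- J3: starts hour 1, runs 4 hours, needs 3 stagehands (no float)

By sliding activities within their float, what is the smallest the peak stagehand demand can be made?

Early-start (J1@1, J2@1, J3@1) gives peak 9: h1:9  h2:6  h3:3  h4:3.
Shift J2→3.
Schedule J1@1, J2@3, J3@1: h1:6  h2:6  h3:6  h4:3 — peak 6.
Total stagehand-hours = 21 over 4 hours ⇒ peak ≥ ⌈21/4⌉ = 6, so 6 is optimal.

6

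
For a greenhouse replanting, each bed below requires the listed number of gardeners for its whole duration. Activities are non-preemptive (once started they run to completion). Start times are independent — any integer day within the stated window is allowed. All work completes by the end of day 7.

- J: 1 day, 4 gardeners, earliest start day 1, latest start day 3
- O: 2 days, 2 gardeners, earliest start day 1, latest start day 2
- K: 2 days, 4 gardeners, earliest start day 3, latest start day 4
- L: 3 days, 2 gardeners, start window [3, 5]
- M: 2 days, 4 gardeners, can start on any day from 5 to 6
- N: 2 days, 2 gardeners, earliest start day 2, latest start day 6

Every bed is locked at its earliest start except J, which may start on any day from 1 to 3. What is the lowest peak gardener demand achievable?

J@1: d1:6  d2:4  d3:8  d4:6  d5:6  d6:4  d7:0 → peak 8
J@2: d1:2  d2:8  d3:8  d4:6  d5:6  d6:4  d7:0 → peak 8
J@3: d1:2  d2:4  d3:12  d4:6  d5:6  d6:4  d7:0 → peak 12
Best is J@1, peak 8.

8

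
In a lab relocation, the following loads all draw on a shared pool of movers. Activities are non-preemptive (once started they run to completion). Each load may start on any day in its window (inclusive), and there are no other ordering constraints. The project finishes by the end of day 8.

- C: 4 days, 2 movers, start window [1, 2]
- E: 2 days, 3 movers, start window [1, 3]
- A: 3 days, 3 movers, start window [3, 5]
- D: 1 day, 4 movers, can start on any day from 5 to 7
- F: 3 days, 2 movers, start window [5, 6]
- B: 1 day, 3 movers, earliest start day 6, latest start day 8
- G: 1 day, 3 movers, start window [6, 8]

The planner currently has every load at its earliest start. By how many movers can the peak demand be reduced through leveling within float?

Early-start peak: d1:5  d2:5  d3:5  d4:5  d5:9  d6:8  d7:2  d8:0 ⇒ 9.
Leveled (C@1, E@1, A@3, D@6, F@5, B@7, G@8): d1:5  d2:5  d3:5  d4:5  d5:5  d6:6  d7:5  d8:3 ⇒ 6.
Reduction 9 − 6 = 3.

3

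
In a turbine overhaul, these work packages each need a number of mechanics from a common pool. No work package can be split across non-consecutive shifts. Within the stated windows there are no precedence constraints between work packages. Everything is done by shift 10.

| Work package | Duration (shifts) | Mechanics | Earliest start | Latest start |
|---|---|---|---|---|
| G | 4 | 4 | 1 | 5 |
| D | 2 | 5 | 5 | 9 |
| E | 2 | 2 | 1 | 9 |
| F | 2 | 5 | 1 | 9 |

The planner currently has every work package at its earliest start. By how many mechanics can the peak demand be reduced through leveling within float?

6

Early-start peak: s1:11  s2:11  s3:4  s4:4  s5:5  s6:5  s7:0  s8:0  s9:0  s10:0 ⇒ 11.
Leveled (G@1, D@5, E@7, F@9): s1:4  s2:4  s3:4  s4:4  s5:5  s6:5  s7:2  s8:2  s9:5  s10:5 ⇒ 5.
Reduction 11 − 5 = 6.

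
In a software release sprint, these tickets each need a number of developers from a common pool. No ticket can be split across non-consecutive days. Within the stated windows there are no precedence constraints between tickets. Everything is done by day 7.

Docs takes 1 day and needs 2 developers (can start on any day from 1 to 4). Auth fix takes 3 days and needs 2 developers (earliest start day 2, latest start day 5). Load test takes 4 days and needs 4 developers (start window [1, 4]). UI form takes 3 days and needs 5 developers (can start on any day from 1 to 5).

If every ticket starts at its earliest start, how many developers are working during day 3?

11

At early start, day 3 has: Auth fix, Load test, UI form.
Demand: 2 + 4 + 5 = 11.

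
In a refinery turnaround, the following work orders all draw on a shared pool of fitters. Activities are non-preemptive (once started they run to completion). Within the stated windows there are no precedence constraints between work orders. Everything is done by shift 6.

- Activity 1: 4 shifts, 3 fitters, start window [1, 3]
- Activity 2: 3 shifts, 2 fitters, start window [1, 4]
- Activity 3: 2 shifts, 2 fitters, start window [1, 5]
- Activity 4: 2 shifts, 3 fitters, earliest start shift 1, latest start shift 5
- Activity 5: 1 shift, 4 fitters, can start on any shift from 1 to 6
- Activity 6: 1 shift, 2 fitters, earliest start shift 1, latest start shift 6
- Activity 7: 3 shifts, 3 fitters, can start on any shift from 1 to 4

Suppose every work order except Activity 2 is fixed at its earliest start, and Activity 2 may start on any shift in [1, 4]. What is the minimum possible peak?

17

Activity 2@1: s1:19  s2:13  s3:8  s4:3  s5:0  s6:0 → peak 19
Activity 2@2: s1:17  s2:13  s3:8  s4:5  s5:0  s6:0 → peak 17
Activity 2@3: s1:17  s2:11  s3:8  s4:5  s5:2  s6:0 → peak 17
Activity 2@4: s1:17  s2:11  s3:6  s4:5  s5:2  s6:2 → peak 17
Best is Activity 2@2, peak 17.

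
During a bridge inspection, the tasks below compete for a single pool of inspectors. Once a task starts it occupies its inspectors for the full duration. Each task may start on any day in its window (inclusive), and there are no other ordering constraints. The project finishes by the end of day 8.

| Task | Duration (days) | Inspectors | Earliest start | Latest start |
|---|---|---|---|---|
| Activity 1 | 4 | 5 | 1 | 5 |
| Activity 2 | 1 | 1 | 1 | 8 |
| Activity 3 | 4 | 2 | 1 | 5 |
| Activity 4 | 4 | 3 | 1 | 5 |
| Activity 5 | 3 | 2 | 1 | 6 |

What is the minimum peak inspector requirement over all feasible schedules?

Early-start (Activity 1@1, Activity 2@1, Activity 3@1, Activity 4@1, Activity 5@1) gives peak 13: d1:13  d2:12  d3:12  d4:10  d5:0  d6:0  d7:0  d8:0.
Shift Activity 3→2, Activity 4→5, Activity 5→5.
Schedule Activity 1@1, Activity 2@1, Activity 3@2, Activity 4@5, Activity 5@5: d1:6  d2:7  d3:7  d4:7  d5:7  d6:5  d7:5  d8:3 — peak 7.

7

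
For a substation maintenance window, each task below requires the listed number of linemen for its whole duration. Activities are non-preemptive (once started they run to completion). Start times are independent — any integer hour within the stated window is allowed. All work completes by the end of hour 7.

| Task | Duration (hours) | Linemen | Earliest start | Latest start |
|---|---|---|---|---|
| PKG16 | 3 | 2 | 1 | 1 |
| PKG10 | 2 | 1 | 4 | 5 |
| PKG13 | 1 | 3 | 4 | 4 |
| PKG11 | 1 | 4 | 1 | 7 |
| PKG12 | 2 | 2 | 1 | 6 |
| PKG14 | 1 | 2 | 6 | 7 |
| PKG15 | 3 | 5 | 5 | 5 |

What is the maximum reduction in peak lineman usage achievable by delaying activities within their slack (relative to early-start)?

Early-start peak: h1:8  h2:4  h3:2  h4:4  h5:6  h6:7  h7:5 ⇒ 8.
Leveled (PKG16@1, PKG10@4, PKG13@4, PKG11@1, PKG12@2, PKG14@6, PKG15@5): h1:6  h2:4  h3:4  h4:4  h5:6  h6:7  h7:5 ⇒ 7.
Reduction 8 − 7 = 1.

1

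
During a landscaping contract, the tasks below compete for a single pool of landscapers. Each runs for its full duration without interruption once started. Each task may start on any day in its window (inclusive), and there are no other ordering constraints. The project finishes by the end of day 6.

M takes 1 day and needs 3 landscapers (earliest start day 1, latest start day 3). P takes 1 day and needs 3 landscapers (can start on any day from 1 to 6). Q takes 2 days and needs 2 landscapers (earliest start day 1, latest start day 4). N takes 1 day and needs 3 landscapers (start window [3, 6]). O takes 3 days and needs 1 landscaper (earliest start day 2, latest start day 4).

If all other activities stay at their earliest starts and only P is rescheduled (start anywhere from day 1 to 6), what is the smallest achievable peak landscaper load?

P@1: d1:8  d2:3  d3:4  d4:1  d5:0  d6:0 → peak 8
P@2: d1:5  d2:6  d3:4  d4:1  d5:0  d6:0 → peak 6
P@3: d1:5  d2:3  d3:7  d4:1  d5:0  d6:0 → peak 7
P@4: d1:5  d2:3  d3:4  d4:4  d5:0  d6:0 → peak 5
P@5: d1:5  d2:3  d3:4  d4:1  d5:3  d6:0 → peak 5
P@6: d1:5  d2:3  d3:4  d4:1  d5:0  d6:3 → peak 5
Best is P@4, peak 5.

5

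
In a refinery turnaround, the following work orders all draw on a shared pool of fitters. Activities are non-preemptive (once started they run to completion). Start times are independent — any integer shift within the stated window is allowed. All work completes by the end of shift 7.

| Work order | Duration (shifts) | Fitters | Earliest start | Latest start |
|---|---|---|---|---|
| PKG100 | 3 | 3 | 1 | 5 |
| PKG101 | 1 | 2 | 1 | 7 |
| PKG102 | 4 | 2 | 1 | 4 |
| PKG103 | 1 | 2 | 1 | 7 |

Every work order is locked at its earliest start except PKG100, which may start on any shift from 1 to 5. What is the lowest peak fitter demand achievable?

PKG100@1: s1:9  s2:5  s3:5  s4:2  s5:0  s6:0  s7:0 → peak 9
PKG100@2: s1:6  s2:5  s3:5  s4:5  s5:0  s6:0  s7:0 → peak 6
PKG100@3: s1:6  s2:2  s3:5  s4:5  s5:3  s6:0  s7:0 → peak 6
PKG100@4: s1:6  s2:2  s3:2  s4:5  s5:3  s6:3  s7:0 → peak 6
PKG100@5: s1:6  s2:2  s3:2  s4:2  s5:3  s6:3  s7:3 → peak 6
Best is PKG100@2, peak 6.

6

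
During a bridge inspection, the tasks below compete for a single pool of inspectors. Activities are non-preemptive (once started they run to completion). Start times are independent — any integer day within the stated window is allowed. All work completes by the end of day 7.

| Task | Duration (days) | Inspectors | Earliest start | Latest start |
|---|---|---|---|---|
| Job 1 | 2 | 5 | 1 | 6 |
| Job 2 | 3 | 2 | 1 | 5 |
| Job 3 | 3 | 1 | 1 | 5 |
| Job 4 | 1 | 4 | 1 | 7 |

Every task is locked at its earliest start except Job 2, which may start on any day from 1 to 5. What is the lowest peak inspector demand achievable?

Job 2@1: d1:12  d2:8  d3:3  d4:0  d5:0  d6:0  d7:0 → peak 12
Job 2@2: d1:10  d2:8  d3:3  d4:2  d5:0  d6:0  d7:0 → peak 10
Job 2@3: d1:10  d2:6  d3:3  d4:2  d5:2  d6:0  d7:0 → peak 10
Job 2@4: d1:10  d2:6  d3:1  d4:2  d5:2  d6:2  d7:0 → peak 10
Job 2@5: d1:10  d2:6  d3:1  d4:0  d5:2  d6:2  d7:2 → peak 10
Best is Job 2@2, peak 10.

10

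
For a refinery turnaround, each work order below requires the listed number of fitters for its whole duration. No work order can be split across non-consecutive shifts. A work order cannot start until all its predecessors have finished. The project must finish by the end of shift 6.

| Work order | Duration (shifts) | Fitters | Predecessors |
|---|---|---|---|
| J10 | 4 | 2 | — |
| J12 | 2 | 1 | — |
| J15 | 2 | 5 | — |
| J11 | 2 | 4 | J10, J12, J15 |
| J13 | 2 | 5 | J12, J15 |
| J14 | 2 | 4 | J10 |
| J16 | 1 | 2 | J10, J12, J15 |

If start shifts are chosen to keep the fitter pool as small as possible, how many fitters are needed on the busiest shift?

10

Schedule J10@1, J12@1, J15@1, J11@5, J13@3, J14@5, J16@5: s1:8  s2:8  s3:7  s4:7  s5:10  s6:8 — peak 10.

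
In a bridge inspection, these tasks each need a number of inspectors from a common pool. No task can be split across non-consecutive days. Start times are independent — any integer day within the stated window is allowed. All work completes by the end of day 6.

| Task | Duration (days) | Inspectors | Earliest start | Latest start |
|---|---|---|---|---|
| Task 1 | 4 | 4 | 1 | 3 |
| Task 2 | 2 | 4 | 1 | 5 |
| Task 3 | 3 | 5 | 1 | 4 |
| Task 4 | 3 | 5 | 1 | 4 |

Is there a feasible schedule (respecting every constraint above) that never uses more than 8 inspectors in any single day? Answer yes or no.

no

Total inspector-days = 54; over 6 days the average is 54/6 > 8, so some day must exceed 8.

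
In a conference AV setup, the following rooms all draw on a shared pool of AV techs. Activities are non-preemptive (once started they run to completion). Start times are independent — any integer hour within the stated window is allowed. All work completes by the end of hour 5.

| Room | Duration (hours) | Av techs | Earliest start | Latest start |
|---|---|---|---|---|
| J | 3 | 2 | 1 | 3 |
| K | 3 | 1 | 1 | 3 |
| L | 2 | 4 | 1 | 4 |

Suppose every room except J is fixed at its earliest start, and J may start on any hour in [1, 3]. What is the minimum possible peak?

5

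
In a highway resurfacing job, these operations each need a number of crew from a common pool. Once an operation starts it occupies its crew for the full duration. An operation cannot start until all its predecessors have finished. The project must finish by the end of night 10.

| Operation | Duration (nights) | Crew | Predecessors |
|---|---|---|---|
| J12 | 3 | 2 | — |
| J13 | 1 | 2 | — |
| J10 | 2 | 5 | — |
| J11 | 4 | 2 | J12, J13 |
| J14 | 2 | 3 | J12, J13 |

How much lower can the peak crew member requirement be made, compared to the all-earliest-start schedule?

4

Early-start peak: n1:9  n2:7  n3:2  n4:5  n5:5  n6:2  n7:2  n8:0  n9:0  n10:0 ⇒ 9.
Leveled (J12@1, J13@1, J10@4, J11@6, J14@6): n1:4  n2:2  n3:2  n4:5  n5:5  n6:5  n7:5  n8:2  n9:2  n10:0 ⇒ 5.
Reduction 9 − 5 = 4.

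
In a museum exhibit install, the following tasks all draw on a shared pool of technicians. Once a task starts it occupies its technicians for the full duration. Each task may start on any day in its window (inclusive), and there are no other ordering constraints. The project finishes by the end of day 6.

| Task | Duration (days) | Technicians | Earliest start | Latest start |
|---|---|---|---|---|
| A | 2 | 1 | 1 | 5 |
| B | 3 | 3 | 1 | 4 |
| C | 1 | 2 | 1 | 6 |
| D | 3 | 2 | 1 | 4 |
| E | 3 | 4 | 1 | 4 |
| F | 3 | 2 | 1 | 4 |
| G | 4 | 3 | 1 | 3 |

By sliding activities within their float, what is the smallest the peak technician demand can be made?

9

Early-start (A@1, B@1, C@1, D@1, E@1, F@1, G@1) gives peak 17: d1:17  d2:15  d3:14  d4:3  d5:0  d6:0.
Shift E→4, F→4, G→2.
Schedule A@1, B@1, C@1, D@1, E@4, F@4, G@2: d1:8  d2:9  d3:8  d4:9  d5:9  d6:6 — peak 9.
Total technician-days = 49 over 6 days ⇒ peak ≥ ⌈49/6⌉ = 9, so 9 is optimal.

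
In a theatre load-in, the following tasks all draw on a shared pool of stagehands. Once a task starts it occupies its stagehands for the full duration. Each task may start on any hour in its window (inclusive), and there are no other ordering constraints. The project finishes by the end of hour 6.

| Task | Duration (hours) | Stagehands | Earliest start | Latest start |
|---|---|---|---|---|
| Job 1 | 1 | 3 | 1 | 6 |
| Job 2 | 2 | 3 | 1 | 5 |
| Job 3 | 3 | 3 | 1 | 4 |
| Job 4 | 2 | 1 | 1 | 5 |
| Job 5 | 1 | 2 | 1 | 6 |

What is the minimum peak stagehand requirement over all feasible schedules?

Early-start (Job 1@1, Job 2@1, Job 3@1, Job 4@1, Job 5@1) gives peak 12: h1:12  h2:7  h3:3  h4:0  h5:0  h6:0.
Shift Job 2→2, Job 3→4, Job 5→3.
Schedule Job 1@1, Job 2@2, Job 3@4, Job 4@1, Job 5@3: h1:4  h2:4  h3:5  h4:3  h5:3  h6:3 — peak 5.

5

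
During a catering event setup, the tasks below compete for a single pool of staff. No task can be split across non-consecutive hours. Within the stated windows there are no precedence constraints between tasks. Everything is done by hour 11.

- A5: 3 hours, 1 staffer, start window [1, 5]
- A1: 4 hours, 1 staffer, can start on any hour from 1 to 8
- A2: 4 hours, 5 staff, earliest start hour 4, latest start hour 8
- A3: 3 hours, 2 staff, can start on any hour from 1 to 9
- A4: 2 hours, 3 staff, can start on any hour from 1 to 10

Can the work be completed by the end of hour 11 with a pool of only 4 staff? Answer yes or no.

The minimum achievable peak is 5; 4 < 5, so no feasible schedule stays within the cap.

no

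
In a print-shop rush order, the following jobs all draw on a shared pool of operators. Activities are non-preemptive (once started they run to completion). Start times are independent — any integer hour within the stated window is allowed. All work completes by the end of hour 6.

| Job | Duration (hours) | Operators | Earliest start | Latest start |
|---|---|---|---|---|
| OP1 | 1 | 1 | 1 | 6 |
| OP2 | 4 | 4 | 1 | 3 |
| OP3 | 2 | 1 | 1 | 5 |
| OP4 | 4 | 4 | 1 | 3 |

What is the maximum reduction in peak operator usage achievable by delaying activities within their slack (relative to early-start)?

Early-start peak: h1:10  h2:9  h3:8  h4:8  h5:0  h6:0 ⇒ 10.
Leveled (OP1@1, OP2@1, OP3@1, OP4@3): h1:6  h2:5  h3:8  h4:8  h5:4  h6:4 ⇒ 8.
Reduction 10 − 8 = 2.

2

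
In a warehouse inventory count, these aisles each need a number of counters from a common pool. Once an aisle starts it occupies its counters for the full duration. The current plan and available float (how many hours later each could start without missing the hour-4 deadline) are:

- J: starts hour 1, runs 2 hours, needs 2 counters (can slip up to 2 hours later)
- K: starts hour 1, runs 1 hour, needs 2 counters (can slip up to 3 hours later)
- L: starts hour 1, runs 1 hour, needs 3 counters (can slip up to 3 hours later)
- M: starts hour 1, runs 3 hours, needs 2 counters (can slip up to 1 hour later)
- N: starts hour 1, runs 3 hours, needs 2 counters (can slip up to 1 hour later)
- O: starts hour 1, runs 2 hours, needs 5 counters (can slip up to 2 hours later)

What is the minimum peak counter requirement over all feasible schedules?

9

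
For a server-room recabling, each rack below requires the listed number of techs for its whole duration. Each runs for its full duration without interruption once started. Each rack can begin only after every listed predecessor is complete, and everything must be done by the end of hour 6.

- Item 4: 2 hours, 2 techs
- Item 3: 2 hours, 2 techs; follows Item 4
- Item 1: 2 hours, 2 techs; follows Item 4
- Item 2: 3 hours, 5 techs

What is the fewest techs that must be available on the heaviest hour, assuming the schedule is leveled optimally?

7

Early-start (Item 4@1, Item 3@3, Item 1@3, Item 2@1) gives peak 9: h1:7  h2:7  h3:9  h4:4  h5:0  h6:0.
Shift Item 1→4.
Schedule Item 4@1, Item 3@3, Item 1@4, Item 2@1: h1:7  h2:7  h3:7  h4:4  h5:2  h6:0 — peak 7.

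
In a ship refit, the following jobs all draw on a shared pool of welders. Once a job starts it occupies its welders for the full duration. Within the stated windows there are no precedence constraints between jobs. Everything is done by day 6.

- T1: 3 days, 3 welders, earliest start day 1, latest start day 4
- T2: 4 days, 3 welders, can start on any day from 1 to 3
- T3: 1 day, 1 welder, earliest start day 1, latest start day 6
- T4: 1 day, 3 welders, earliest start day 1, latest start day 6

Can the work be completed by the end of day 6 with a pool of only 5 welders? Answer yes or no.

no

The minimum achievable peak is 6; 5 < 6, so no feasible schedule stays within the cap.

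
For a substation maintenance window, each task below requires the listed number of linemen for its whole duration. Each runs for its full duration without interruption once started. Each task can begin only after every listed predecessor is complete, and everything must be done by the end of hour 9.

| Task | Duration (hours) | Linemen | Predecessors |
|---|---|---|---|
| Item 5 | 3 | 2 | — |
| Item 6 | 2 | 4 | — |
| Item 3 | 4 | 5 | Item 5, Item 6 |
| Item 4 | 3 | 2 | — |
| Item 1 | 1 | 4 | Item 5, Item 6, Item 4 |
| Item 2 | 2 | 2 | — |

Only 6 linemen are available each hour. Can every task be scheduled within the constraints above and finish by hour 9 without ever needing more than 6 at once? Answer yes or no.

no

The minimum achievable peak is 7; 6 < 7, so no feasible schedule stays within the cap.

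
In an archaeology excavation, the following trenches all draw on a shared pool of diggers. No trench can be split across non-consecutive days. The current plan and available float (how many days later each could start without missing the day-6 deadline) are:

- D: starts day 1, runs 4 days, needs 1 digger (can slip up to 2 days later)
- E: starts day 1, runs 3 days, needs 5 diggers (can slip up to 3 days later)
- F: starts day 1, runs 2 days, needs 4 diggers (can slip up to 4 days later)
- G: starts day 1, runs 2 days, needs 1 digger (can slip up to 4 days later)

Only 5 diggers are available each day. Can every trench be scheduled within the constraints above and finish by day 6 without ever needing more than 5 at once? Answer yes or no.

no

The minimum achievable peak is 6; 5 < 6, so no feasible schedule stays within the cap.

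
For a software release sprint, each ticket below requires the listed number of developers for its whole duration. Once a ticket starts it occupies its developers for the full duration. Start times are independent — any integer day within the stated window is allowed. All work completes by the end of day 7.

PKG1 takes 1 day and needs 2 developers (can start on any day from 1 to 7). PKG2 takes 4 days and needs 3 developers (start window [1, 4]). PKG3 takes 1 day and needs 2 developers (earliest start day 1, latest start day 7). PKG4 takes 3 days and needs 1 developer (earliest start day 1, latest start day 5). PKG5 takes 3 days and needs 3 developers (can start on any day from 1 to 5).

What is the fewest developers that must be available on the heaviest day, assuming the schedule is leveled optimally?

5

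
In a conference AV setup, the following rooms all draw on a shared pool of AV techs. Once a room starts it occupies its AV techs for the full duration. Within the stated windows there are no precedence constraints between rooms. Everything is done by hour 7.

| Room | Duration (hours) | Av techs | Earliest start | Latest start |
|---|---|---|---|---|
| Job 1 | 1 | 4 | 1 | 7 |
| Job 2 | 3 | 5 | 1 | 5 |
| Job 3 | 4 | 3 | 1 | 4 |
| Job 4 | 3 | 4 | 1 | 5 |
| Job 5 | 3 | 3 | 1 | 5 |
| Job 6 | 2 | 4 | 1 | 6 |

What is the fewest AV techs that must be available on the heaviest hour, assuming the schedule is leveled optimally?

Early-start (Job 1@1, Job 2@1, Job 3@1, Job 4@1, Job 5@1, Job 6@1) gives peak 23: h1:23  h2:19  h3:15  h4:3  h5:0  h6:0  h7:0.
Shift Job 3→4, Job 4→2, Job 5→4, Job 6→5.
Schedule Job 1@1, Job 2@1, Job 3@4, Job 4@2, Job 5@4, Job 6@5: h1:9  h2:9  h3:9  h4:10  h5:10  h6:10  h7:3 — peak 10.

10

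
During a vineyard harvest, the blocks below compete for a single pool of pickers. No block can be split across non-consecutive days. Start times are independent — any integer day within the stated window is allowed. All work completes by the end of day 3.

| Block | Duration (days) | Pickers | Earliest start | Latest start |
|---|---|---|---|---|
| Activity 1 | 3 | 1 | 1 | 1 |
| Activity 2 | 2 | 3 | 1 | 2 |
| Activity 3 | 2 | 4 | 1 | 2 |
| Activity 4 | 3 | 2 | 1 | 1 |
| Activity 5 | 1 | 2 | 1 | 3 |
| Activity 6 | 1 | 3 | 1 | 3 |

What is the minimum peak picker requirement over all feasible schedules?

10

Early-start (Activity 1@1, Activity 2@1, Activity 3@1, Activity 4@1, Activity 5@1, Activity 6@1) gives peak 15: d1:15  d2:10  d3:3.
Shift Activity 5→3, Activity 6→3.
Schedule Activity 1@1, Activity 2@1, Activity 3@1, Activity 4@1, Activity 5@3, Activity 6@3: d1:10  d2:10  d3:8 — peak 10.
Total picker-days = 28 over 3 days ⇒ peak ≥ ⌈28/3⌉ = 10, so 10 is optimal.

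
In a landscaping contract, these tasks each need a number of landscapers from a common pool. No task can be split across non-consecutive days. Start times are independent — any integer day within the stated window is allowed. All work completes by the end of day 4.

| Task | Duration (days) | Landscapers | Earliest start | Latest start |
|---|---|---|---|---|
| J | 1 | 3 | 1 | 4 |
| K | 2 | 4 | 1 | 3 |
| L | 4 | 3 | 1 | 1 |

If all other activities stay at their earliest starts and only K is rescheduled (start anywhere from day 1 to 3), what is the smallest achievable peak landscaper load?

7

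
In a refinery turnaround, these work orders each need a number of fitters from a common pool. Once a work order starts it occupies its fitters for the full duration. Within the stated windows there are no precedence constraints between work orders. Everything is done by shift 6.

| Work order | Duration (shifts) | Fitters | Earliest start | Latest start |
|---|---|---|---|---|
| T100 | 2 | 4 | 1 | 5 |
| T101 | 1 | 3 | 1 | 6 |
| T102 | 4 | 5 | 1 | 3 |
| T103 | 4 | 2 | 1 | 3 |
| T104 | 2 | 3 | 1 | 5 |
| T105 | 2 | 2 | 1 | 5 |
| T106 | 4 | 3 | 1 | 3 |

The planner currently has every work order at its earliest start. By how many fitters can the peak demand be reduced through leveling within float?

Early-start peak: s1:22  s2:19  s3:10  s4:10  s5:0  s6:0 ⇒ 22.
Leveled (T100@1, T101@1, T102@3, T103@1, T104@5, T105@1, T106@2): s1:11  s2:11  s3:10  s4:10  s5:11  s6:8 ⇒ 11.
Reduction 22 − 11 = 11.

11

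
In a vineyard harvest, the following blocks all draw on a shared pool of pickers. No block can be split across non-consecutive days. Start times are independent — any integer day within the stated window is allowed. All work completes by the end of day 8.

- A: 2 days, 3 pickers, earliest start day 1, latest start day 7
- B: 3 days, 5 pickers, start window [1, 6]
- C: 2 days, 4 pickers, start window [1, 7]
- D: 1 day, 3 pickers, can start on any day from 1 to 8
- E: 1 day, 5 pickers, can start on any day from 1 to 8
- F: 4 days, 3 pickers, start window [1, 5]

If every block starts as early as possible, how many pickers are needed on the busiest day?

23

Early-start schedule: A@1, B@1, C@1, D@1, E@1, F@1.
Load per day: day 1: 23, day 2: 15, day 3: 8, day 4: 3, day 5: 0, day 6: 0, day 7: 0, day 8: 0.
Peak is 23.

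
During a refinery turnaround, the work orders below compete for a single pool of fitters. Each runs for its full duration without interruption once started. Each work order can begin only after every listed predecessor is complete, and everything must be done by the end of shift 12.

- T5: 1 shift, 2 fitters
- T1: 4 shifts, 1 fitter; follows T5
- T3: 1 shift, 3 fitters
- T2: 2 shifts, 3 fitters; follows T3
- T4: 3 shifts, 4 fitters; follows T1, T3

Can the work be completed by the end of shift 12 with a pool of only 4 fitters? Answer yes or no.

yes

Schedule T5@1, T1@2, T3@2, T2@3, T4@6: s1:2  s2:4  s3:4  s4:4  s5:1  s6:4  s7:4  s8:4  s9:0  s10:0  s11:0  s12:0 — peak 4 ≤ 4.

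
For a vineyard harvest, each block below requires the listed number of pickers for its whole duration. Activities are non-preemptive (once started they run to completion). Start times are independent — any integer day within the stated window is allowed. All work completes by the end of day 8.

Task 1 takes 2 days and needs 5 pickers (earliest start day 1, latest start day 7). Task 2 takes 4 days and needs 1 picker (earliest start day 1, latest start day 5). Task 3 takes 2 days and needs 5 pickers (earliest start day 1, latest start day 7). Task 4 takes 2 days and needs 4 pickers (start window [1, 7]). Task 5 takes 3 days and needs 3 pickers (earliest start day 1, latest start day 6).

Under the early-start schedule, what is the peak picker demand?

18

Early-start schedule: Task 1@1, Task 2@1, Task 3@1, Task 4@1, Task 5@1.
Load per day: day 1: 18, day 2: 18, day 3: 4, day 4: 1, day 5: 0, day 6: 0, day 7: 0, day 8: 0.
Peak is 18.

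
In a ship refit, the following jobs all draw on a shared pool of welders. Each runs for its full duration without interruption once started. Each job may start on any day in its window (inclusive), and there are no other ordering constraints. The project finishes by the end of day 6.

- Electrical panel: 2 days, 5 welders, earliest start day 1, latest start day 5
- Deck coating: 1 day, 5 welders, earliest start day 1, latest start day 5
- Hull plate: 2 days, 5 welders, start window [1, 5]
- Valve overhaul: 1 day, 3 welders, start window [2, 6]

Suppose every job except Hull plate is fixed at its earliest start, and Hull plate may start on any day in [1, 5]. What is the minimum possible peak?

10

Hull plate@1: d1:15  d2:13  d3:0  d4:0  d5:0  d6:0 → peak 15
Hull plate@2: d1:10  d2:13  d3:5  d4:0  d5:0  d6:0 → peak 13
Hull plate@3: d1:10  d2:8  d3:5  d4:5  d5:0  d6:0 → peak 10
Hull plate@4: d1:10  d2:8  d3:0  d4:5  d5:5  d6:0 → peak 10
Hull plate@5: d1:10  d2:8  d3:0  d4:0  d5:5  d6:5 → peak 10
Best is Hull plate@3, peak 10.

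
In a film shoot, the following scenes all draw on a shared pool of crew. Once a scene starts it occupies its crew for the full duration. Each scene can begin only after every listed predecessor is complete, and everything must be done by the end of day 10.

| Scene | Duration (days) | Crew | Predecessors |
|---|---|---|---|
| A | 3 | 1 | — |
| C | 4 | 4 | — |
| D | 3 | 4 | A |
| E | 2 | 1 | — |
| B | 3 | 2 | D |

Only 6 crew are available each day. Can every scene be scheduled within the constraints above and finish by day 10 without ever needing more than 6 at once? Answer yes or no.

yes

Schedule A@1, C@1, D@5, E@4, B@8: d1:5  d2:5  d3:5  d4:5  d5:5  d6:4  d7:4  d8:2  d9:2  d10:2 — peak 5 ≤ 6.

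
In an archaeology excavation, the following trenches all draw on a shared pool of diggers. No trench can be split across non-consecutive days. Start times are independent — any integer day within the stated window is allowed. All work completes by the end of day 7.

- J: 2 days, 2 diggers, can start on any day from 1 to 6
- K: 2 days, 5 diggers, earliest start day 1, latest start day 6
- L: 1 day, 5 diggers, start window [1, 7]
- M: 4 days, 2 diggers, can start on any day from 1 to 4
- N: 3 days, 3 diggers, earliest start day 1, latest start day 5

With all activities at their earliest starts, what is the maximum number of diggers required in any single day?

Early-start schedule: J@1, K@1, L@1, M@1, N@1.
Load per day: day 1: 17, day 2: 12, day 3: 5, day 4: 2, day 5: 0, day 6: 0, day 7: 0.
Peak is 17.

17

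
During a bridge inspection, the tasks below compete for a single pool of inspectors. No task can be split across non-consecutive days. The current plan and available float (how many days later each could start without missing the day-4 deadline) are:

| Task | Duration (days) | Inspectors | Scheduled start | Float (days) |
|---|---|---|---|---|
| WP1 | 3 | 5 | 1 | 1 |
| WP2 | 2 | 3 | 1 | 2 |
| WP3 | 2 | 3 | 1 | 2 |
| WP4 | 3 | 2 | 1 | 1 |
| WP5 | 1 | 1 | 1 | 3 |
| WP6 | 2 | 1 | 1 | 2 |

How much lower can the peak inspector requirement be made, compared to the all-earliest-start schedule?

4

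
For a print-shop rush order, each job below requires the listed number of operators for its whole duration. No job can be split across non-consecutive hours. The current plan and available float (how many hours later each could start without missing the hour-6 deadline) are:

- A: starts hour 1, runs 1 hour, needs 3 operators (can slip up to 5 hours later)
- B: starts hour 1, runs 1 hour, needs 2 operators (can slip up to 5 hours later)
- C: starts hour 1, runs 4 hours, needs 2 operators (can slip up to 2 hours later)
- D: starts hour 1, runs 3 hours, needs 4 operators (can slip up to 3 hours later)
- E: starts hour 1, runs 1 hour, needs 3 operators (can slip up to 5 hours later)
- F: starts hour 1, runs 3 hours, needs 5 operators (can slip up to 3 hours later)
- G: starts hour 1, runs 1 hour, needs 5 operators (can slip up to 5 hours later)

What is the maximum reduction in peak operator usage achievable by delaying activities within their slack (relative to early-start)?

15

Early-start peak: h1:24  h2:11  h3:11  h4:2  h5:0  h6:0 ⇒ 24.
Leveled (A@1, B@1, C@3, D@1, E@3, F@4, G@2): h1:9  h2:9  h3:9  h4:7  h5:7  h6:7 ⇒ 9.
Reduction 24 − 9 = 15.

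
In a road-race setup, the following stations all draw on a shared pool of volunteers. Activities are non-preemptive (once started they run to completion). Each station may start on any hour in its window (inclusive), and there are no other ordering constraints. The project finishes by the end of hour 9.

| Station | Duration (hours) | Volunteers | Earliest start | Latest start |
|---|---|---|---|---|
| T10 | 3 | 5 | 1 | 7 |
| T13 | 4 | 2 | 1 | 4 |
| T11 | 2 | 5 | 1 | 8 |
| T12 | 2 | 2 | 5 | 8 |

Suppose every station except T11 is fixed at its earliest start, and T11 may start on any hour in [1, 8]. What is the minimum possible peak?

7

T11@1: h1:12  h2:12  h3:7  h4:2  h5:2  h6:2  h7:0  h8:0  h9:0 → peak 12
T11@2: h1:7  h2:12  h3:12  h4:2  h5:2  h6:2  h7:0  h8:0  h9:0 → peak 12
T11@3: h1:7  h2:7  h3:12  h4:7  h5:2  h6:2  h7:0  h8:0  h9:0 → peak 12
T11@4: h1:7  h2:7  h3:7  h4:7  h5:7  h6:2  h7:0  h8:0  h9:0 → peak 7
T11@5: h1:7  h2:7  h3:7  h4:2  h5:7  h6:7  h7:0  h8:0  h9:0 → peak 7
T11@6: h1:7  h2:7  h3:7  h4:2  h5:2  h6:7  h7:5  h8:0  h9:0 → peak 7
T11@7: h1:7  h2:7  h3:7  h4:2  h5:2  h6:2  h7:5  h8:5  h9:0 → peak 7
T11@8: h1:7  h2:7  h3:7  h4:2  h5:2  h6:2  h7:0  h8:5  h9:5 → peak 7
Best is T11@4, peak 7.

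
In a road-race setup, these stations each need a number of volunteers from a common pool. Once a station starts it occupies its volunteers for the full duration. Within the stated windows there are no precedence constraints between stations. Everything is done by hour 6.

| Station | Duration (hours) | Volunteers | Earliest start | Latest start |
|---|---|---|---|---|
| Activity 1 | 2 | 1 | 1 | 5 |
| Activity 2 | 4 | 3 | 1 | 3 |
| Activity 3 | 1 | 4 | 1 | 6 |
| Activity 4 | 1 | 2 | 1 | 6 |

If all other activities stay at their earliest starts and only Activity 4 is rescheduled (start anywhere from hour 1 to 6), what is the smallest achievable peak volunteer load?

8

Activity 4@1: h1:10  h2:4  h3:3  h4:3  h5:0  h6:0 → peak 10
Activity 4@2: h1:8  h2:6  h3:3  h4:3  h5:0  h6:0 → peak 8
Activity 4@3: h1:8  h2:4  h3:5  h4:3  h5:0  h6:0 → peak 8
Activity 4@4: h1:8  h2:4  h3:3  h4:5  h5:0  h6:0 → peak 8
Activity 4@5: h1:8  h2:4  h3:3  h4:3  h5:2  h6:0 → peak 8
Activity 4@6: h1:8  h2:4  h3:3  h4:3  h5:0  h6:2 → peak 8
Best is Activity 4@2, peak 8.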